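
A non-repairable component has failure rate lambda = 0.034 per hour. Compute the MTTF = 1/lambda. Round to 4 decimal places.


lambda = 0.034
MTTF = 1 / 0.034
MTTF = 29.4118

29.4118


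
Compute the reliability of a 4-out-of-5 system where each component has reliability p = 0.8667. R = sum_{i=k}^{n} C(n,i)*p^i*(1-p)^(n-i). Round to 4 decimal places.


k = 4, n = 5, p = 0.8667
i=4: C(5,4)=5 * 0.8667^4 * 0.1333^1 = 0.3761
i=5: C(5,5)=1 * 0.8667^5 * 0.1333^0 = 0.489
R = sum of terms = 0.8651

0.8651


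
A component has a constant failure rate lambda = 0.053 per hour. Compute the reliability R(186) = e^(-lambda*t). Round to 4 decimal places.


lambda = 0.053
t = 186
lambda * t = 9.858
R(t) = e^(-9.858)
R(t) = 0.0001

0.0001


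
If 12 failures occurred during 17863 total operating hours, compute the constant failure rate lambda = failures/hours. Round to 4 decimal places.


failures = 12
total_hours = 17863
lambda = 12 / 17863
lambda = 0.0007

0.0007


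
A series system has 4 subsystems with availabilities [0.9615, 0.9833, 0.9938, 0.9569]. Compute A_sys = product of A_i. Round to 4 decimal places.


Subsystems: [0.9615, 0.9833, 0.9938, 0.9569]
After subsystem 1 (A=0.9615): product = 0.9615
After subsystem 2 (A=0.9833): product = 0.9454
After subsystem 3 (A=0.9938): product = 0.9396
After subsystem 4 (A=0.9569): product = 0.8991
A_sys = 0.8991

0.8991


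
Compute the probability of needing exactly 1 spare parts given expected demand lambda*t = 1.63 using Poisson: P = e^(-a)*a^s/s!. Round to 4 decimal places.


a = 1.63, s = 1
e^(-a) = e^(-1.63) = 0.1959
a^s = 1.63^1 = 1.63
s! = 1
P = 0.1959 * 1.63 / 1
P = 0.3194

0.3194


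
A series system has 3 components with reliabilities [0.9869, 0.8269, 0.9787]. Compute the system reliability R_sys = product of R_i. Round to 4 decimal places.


Components: [0.9869, 0.8269, 0.9787]
After component 1 (R=0.9869): product = 0.9869
After component 2 (R=0.8269): product = 0.8161
After component 3 (R=0.9787): product = 0.7987
R_sys = 0.7987

0.7987


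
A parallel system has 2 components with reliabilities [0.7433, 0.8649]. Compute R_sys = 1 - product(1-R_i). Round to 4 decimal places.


Components: [0.7433, 0.8649]
(1 - 0.7433) = 0.2567, running product = 0.2567
(1 - 0.8649) = 0.1351, running product = 0.0347
Product of (1-R_i) = 0.0347
R_sys = 1 - 0.0347 = 0.9653

0.9653


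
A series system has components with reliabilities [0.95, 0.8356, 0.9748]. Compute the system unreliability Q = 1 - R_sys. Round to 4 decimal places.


Components: [0.95, 0.8356, 0.9748]
After component 1: product = 0.95
After component 2: product = 0.7938
After component 3: product = 0.7738
R_sys = 0.7738
Q = 1 - 0.7738 = 0.2262

0.2262


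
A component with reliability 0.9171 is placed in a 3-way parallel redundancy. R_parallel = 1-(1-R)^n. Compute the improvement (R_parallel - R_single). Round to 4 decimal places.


R_single = 0.9171, n = 3
1 - R_single = 0.0829
(1 - R_single)^n = 0.0829^3 = 0.0006
R_parallel = 1 - 0.0006 = 0.9994
Improvement = 0.9994 - 0.9171
Improvement = 0.0823

0.0823


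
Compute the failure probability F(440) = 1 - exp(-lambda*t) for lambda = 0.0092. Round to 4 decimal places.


lambda = 0.0092, t = 440
lambda * t = 4.048
exp(-4.048) = 0.0175
F(t) = 1 - 0.0175
F(t) = 0.9825

0.9825


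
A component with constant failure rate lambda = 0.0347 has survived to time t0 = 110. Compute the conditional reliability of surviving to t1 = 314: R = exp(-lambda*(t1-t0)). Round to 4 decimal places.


lambda = 0.0347
t0 = 110, t1 = 314
t1 - t0 = 204
lambda * (t1-t0) = 0.0347 * 204 = 7.0788
R = exp(-7.0788)
R = 0.0008

0.0008


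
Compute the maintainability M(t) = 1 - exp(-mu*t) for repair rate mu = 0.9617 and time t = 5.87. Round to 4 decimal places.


mu = 0.9617, t = 5.87
mu * t = 0.9617 * 5.87 = 5.6452
exp(-5.6452) = 0.0035
M(t) = 1 - 0.0035
M(t) = 0.9965

0.9965


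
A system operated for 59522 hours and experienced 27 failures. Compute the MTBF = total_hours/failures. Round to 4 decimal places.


total_hours = 59522
failures = 27
MTBF = 59522 / 27
MTBF = 2204.5185

2204.5185


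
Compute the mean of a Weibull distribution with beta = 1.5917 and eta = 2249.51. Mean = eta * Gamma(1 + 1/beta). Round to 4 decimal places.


beta = 1.5917, eta = 2249.51
1/beta = 0.6283
1 + 1/beta = 1.6283
Gamma(1.6283) = 0.897
Mean = 2249.51 * 0.897
Mean = 2017.8302

2017.8302


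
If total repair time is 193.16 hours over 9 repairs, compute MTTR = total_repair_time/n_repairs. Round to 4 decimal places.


total_repair_time = 193.16
n_repairs = 9
MTTR = 193.16 / 9
MTTR = 21.4622

21.4622


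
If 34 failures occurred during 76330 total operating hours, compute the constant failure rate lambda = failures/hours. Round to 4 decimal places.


failures = 34
total_hours = 76330
lambda = 34 / 76330
lambda = 0.0004

0.0004


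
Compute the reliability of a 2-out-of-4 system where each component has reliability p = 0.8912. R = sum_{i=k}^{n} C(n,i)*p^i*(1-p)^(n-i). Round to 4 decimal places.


k = 2, n = 4, p = 0.8912
i=2: C(4,2)=6 * 0.8912^2 * 0.1088^2 = 0.0564
i=3: C(4,3)=4 * 0.8912^3 * 0.1088^1 = 0.308
i=4: C(4,4)=1 * 0.8912^4 * 0.1088^0 = 0.6308
R = sum of terms = 0.9953

0.9953


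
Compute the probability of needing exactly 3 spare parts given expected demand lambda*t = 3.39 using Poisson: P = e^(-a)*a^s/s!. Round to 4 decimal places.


a = 3.39, s = 3
e^(-a) = e^(-3.39) = 0.0337
a^s = 3.39^3 = 38.9582
s! = 6
P = 0.0337 * 38.9582 / 6
P = 0.2189

0.2189


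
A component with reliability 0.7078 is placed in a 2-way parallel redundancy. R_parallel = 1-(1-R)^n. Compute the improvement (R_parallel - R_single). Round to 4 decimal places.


R_single = 0.7078, n = 2
1 - R_single = 0.2922
(1 - R_single)^n = 0.2922^2 = 0.0854
R_parallel = 1 - 0.0854 = 0.9146
Improvement = 0.9146 - 0.7078
Improvement = 0.2068

0.2068


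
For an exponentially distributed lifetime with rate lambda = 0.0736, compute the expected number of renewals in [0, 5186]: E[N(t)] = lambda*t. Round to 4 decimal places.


lambda = 0.0736
t = 5186
E[N(t)] = lambda * t
E[N(t)] = 0.0736 * 5186
E[N(t)] = 381.6896

381.6896


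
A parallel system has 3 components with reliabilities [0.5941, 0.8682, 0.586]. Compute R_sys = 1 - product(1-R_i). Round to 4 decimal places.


Components: [0.5941, 0.8682, 0.586]
(1 - 0.5941) = 0.4059, running product = 0.4059
(1 - 0.8682) = 0.1318, running product = 0.0535
(1 - 0.586) = 0.414, running product = 0.0221
Product of (1-R_i) = 0.0221
R_sys = 1 - 0.0221 = 0.9779

0.9779


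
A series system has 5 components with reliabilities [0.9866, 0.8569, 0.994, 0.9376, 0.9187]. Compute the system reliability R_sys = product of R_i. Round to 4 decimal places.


Components: [0.9866, 0.8569, 0.994, 0.9376, 0.9187]
After component 1 (R=0.9866): product = 0.9866
After component 2 (R=0.8569): product = 0.8454
After component 3 (R=0.994): product = 0.8403
After component 4 (R=0.9376): product = 0.7879
After component 5 (R=0.9187): product = 0.7239
R_sys = 0.7239

0.7239


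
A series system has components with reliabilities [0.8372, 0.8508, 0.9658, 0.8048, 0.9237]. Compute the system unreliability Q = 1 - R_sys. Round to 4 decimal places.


Components: [0.8372, 0.8508, 0.9658, 0.8048, 0.9237]
After component 1: product = 0.8372
After component 2: product = 0.7123
After component 3: product = 0.6879
After component 4: product = 0.5536
After component 5: product = 0.5114
R_sys = 0.5114
Q = 1 - 0.5114 = 0.4886

0.4886


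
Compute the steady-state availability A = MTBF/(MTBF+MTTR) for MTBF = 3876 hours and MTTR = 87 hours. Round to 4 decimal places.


MTBF = 3876
MTTR = 87
MTBF + MTTR = 3963
A = 3876 / 3963
A = 0.978

0.978


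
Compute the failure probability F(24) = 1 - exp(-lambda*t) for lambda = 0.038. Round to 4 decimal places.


lambda = 0.038, t = 24
lambda * t = 0.912
exp(-0.912) = 0.4017
F(t) = 1 - 0.4017
F(t) = 0.5983

0.5983


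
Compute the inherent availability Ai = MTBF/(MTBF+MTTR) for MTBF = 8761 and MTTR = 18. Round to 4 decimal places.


MTBF = 8761
MTTR = 18
MTBF + MTTR = 8779
Ai = 8761 / 8779
Ai = 0.9979

0.9979


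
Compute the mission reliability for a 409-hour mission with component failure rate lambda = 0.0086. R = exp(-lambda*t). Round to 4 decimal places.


lambda = 0.0086
mission_time = 409
lambda * t = 0.0086 * 409 = 3.5174
R = exp(-3.5174)
R = 0.0297

0.0297


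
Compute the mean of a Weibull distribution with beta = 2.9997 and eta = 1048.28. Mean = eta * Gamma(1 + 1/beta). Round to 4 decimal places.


beta = 2.9997, eta = 1048.28
1/beta = 0.3334
1 + 1/beta = 1.3334
Gamma(1.3334) = 0.893
Mean = 1048.28 * 0.893
Mean = 936.0884

936.0884


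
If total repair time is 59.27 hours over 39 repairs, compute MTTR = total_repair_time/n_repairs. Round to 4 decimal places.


total_repair_time = 59.27
n_repairs = 39
MTTR = 59.27 / 39
MTTR = 1.5197

1.5197


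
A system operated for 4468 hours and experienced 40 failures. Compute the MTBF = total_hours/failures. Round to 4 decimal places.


total_hours = 4468
failures = 40
MTBF = 4468 / 40
MTBF = 111.7

111.7


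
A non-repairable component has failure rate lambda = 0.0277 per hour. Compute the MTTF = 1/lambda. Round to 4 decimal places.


lambda = 0.0277
MTTF = 1 / 0.0277
MTTF = 36.1011

36.1011


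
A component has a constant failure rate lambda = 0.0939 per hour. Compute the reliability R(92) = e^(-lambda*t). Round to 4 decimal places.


lambda = 0.0939
t = 92
lambda * t = 8.6388
R(t) = e^(-8.6388)
R(t) = 0.0002

0.0002


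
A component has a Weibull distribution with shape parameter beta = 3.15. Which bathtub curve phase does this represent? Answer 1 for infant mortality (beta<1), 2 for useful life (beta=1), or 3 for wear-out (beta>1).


beta = 3.15
Compare beta to 1:
beta < 1 => infant mortality (phase 1)
beta = 1 => useful life (phase 2)
beta > 1 => wear-out (phase 3)
Since beta = 3.15, this is wear-out (increasing failure rate)
Phase = 3

3


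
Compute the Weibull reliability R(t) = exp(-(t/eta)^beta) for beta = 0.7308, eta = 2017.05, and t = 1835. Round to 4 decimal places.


beta = 0.7308, eta = 2017.05, t = 1835
t/eta = 1835 / 2017.05 = 0.9097
(t/eta)^beta = 0.9097^0.7308 = 0.9332
R(t) = exp(-0.9332)
R(t) = 0.3933

0.3933


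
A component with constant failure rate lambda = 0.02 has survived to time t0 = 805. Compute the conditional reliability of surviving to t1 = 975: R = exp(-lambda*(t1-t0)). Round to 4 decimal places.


lambda = 0.02
t0 = 805, t1 = 975
t1 - t0 = 170
lambda * (t1-t0) = 0.02 * 170 = 3.4
R = exp(-3.4)
R = 0.0334

0.0334


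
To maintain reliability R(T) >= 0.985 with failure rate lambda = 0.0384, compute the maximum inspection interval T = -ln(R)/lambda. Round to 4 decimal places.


R_target = 0.985
lambda = 0.0384
-ln(0.985) = 0.0151
T = 0.0151 / 0.0384
T = 0.3936

0.3936


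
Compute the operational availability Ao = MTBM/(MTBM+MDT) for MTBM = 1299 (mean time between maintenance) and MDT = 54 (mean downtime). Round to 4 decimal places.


MTBM = 1299
MDT = 54
MTBM + MDT = 1353
Ao = 1299 / 1353
Ao = 0.9601

0.9601


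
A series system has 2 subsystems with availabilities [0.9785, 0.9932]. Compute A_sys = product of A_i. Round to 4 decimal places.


Subsystems: [0.9785, 0.9932]
After subsystem 1 (A=0.9785): product = 0.9785
After subsystem 2 (A=0.9932): product = 0.9718
A_sys = 0.9718

0.9718


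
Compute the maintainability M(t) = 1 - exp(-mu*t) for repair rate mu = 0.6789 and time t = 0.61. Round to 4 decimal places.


mu = 0.6789, t = 0.61
mu * t = 0.6789 * 0.61 = 0.4141
exp(-0.4141) = 0.6609
M(t) = 1 - 0.6609
M(t) = 0.3391

0.3391


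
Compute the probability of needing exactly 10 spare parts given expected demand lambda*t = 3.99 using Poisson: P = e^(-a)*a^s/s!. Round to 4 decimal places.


a = 3.99, s = 10
e^(-a) = e^(-3.99) = 0.0185
a^s = 3.99^10 = 1022654.5545
s! = 3628800
P = 0.0185 * 1022654.5545 / 3628800
P = 0.0052

0.0052


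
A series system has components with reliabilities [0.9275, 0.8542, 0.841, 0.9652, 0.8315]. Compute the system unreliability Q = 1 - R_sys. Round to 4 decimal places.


Components: [0.9275, 0.8542, 0.841, 0.9652, 0.8315]
After component 1: product = 0.9275
After component 2: product = 0.7923
After component 3: product = 0.6663
After component 4: product = 0.6431
After component 5: product = 0.5347
R_sys = 0.5347
Q = 1 - 0.5347 = 0.4653

0.4653


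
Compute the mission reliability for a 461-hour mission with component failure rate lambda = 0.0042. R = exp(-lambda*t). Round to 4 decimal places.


lambda = 0.0042
mission_time = 461
lambda * t = 0.0042 * 461 = 1.9362
R = exp(-1.9362)
R = 0.1443

0.1443


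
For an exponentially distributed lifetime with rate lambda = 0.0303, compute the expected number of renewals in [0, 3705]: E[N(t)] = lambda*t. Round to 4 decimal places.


lambda = 0.0303
t = 3705
E[N(t)] = lambda * t
E[N(t)] = 0.0303 * 3705
E[N(t)] = 112.2615

112.2615


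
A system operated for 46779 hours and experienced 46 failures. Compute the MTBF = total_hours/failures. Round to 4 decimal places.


total_hours = 46779
failures = 46
MTBF = 46779 / 46
MTBF = 1016.9348

1016.9348


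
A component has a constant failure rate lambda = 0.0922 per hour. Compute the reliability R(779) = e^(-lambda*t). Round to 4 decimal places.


lambda = 0.0922
t = 779
lambda * t = 71.8238
R(t) = e^(-71.8238)
R(t) = 0.0

0.0


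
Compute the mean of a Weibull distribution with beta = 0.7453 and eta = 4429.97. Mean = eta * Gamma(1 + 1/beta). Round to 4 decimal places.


beta = 0.7453, eta = 4429.97
1/beta = 1.3417
1 + 1/beta = 2.3417
Gamma(2.3417) = 1.1969
Mean = 4429.97 * 1.1969
Mean = 5302.074

5302.074


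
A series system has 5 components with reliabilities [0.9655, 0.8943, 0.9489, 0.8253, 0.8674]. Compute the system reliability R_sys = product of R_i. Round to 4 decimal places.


Components: [0.9655, 0.8943, 0.9489, 0.8253, 0.8674]
After component 1 (R=0.9655): product = 0.9655
After component 2 (R=0.8943): product = 0.8634
After component 3 (R=0.9489): product = 0.8193
After component 4 (R=0.8253): product = 0.6762
After component 5 (R=0.8674): product = 0.5865
R_sys = 0.5865

0.5865


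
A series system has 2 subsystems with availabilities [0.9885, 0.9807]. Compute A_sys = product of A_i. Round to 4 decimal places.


Subsystems: [0.9885, 0.9807]
After subsystem 1 (A=0.9885): product = 0.9885
After subsystem 2 (A=0.9807): product = 0.9694
A_sys = 0.9694

0.9694


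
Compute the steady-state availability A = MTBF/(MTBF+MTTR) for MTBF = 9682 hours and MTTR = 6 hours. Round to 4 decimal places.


MTBF = 9682
MTTR = 6
MTBF + MTTR = 9688
A = 9682 / 9688
A = 0.9994

0.9994


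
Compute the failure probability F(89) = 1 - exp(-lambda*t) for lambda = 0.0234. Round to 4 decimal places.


lambda = 0.0234, t = 89
lambda * t = 2.0826
exp(-2.0826) = 0.1246
F(t) = 1 - 0.1246
F(t) = 0.8754

0.8754


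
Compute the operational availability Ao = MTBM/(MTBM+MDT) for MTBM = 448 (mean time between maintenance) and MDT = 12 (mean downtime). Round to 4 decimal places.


MTBM = 448
MDT = 12
MTBM + MDT = 460
Ao = 448 / 460
Ao = 0.9739

0.9739


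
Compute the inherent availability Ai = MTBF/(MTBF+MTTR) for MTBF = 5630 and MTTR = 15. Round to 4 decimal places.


MTBF = 5630
MTTR = 15
MTBF + MTTR = 5645
Ai = 5630 / 5645
Ai = 0.9973

0.9973


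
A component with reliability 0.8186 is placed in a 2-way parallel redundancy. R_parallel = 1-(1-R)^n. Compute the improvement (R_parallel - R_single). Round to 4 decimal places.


R_single = 0.8186, n = 2
1 - R_single = 0.1814
(1 - R_single)^n = 0.1814^2 = 0.0329
R_parallel = 1 - 0.0329 = 0.9671
Improvement = 0.9671 - 0.8186
Improvement = 0.1485

0.1485


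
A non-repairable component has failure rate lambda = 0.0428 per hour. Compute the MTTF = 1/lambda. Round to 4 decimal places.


lambda = 0.0428
MTTF = 1 / 0.0428
MTTF = 23.3645

23.3645


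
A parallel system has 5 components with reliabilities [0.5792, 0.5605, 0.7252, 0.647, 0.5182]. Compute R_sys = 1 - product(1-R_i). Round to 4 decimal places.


Components: [0.5792, 0.5605, 0.7252, 0.647, 0.5182]
(1 - 0.5792) = 0.4208, running product = 0.4208
(1 - 0.5605) = 0.4395, running product = 0.1849
(1 - 0.7252) = 0.2748, running product = 0.0508
(1 - 0.647) = 0.353, running product = 0.0179
(1 - 0.5182) = 0.4818, running product = 0.0086
Product of (1-R_i) = 0.0086
R_sys = 1 - 0.0086 = 0.9914

0.9914


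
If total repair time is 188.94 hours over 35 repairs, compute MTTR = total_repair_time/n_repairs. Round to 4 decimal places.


total_repair_time = 188.94
n_repairs = 35
MTTR = 188.94 / 35
MTTR = 5.3983

5.3983


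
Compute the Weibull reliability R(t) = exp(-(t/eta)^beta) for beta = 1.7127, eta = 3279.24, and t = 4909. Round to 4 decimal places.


beta = 1.7127, eta = 3279.24, t = 4909
t/eta = 4909 / 3279.24 = 1.497
(t/eta)^beta = 1.497^1.7127 = 1.9957
R(t) = exp(-1.9957)
R(t) = 0.1359

0.1359


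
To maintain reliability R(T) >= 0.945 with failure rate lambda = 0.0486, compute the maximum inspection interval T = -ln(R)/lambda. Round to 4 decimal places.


R_target = 0.945
lambda = 0.0486
-ln(0.945) = 0.0566
T = 0.0566 / 0.0486
T = 1.164

1.164


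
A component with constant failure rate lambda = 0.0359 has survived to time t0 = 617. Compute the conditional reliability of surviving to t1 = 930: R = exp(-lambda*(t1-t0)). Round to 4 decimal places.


lambda = 0.0359
t0 = 617, t1 = 930
t1 - t0 = 313
lambda * (t1-t0) = 0.0359 * 313 = 11.2367
R = exp(-11.2367)
R = 0.0

0.0


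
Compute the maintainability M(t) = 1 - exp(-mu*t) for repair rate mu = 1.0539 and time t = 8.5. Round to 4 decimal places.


mu = 1.0539, t = 8.5
mu * t = 1.0539 * 8.5 = 8.9581
exp(-8.9581) = 0.0001
M(t) = 1 - 0.0001
M(t) = 0.9999

0.9999


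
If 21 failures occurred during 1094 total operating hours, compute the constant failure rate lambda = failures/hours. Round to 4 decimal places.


failures = 21
total_hours = 1094
lambda = 21 / 1094
lambda = 0.0192

0.0192


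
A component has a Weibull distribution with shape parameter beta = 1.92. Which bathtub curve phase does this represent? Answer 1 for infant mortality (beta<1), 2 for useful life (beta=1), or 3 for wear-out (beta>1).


beta = 1.92
Compare beta to 1:
beta < 1 => infant mortality (phase 1)
beta = 1 => useful life (phase 2)
beta > 1 => wear-out (phase 3)
Since beta = 1.92, this is wear-out (increasing failure rate)
Phase = 3

3


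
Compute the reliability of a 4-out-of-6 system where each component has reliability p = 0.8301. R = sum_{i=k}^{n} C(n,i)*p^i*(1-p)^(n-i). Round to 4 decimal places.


k = 4, n = 6, p = 0.8301
i=4: C(6,4)=15 * 0.8301^4 * 0.1699^2 = 0.2056
i=5: C(6,5)=6 * 0.8301^5 * 0.1699^1 = 0.4018
i=6: C(6,6)=1 * 0.8301^6 * 0.1699^0 = 0.3272
R = sum of terms = 0.9346

0.9346


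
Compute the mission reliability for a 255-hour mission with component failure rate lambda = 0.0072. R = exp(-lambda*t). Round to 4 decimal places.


lambda = 0.0072
mission_time = 255
lambda * t = 0.0072 * 255 = 1.836
R = exp(-1.836)
R = 0.1595

0.1595


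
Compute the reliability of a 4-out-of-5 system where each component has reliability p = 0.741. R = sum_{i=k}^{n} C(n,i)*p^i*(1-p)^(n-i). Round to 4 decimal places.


k = 4, n = 5, p = 0.741
i=4: C(5,4)=5 * 0.741^4 * 0.259^1 = 0.3904
i=5: C(5,5)=1 * 0.741^5 * 0.259^0 = 0.2234
R = sum of terms = 0.6138

0.6138


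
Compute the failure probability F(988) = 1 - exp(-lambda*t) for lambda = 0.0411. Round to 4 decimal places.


lambda = 0.0411, t = 988
lambda * t = 40.6068
exp(-40.6068) = 0.0
F(t) = 1 - 0.0
F(t) = 1.0

1.0


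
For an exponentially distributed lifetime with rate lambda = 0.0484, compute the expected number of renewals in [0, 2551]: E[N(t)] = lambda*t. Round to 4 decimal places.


lambda = 0.0484
t = 2551
E[N(t)] = lambda * t
E[N(t)] = 0.0484 * 2551
E[N(t)] = 123.4684

123.4684


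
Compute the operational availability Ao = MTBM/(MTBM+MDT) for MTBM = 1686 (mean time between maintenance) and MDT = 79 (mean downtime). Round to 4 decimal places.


MTBM = 1686
MDT = 79
MTBM + MDT = 1765
Ao = 1686 / 1765
Ao = 0.9552

0.9552


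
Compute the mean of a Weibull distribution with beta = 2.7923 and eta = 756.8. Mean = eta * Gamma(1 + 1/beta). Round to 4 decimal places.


beta = 2.7923, eta = 756.8
1/beta = 0.3581
1 + 1/beta = 1.3581
Gamma(1.3581) = 0.8904
Mean = 756.8 * 0.8904
Mean = 673.8231

673.8231


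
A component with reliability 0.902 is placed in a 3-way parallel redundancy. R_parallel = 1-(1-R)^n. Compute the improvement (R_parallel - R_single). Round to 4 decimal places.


R_single = 0.902, n = 3
1 - R_single = 0.098
(1 - R_single)^n = 0.098^3 = 0.0009
R_parallel = 1 - 0.0009 = 0.9991
Improvement = 0.9991 - 0.902
Improvement = 0.0971

0.0971


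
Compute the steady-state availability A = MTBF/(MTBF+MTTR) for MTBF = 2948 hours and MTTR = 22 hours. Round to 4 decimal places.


MTBF = 2948
MTTR = 22
MTBF + MTTR = 2970
A = 2948 / 2970
A = 0.9926

0.9926


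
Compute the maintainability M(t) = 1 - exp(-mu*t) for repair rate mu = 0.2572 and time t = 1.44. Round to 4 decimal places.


mu = 0.2572, t = 1.44
mu * t = 0.2572 * 1.44 = 0.3704
exp(-0.3704) = 0.6905
M(t) = 1 - 0.6905
M(t) = 0.3095

0.3095


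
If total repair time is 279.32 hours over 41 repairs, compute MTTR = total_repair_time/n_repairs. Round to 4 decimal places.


total_repair_time = 279.32
n_repairs = 41
MTTR = 279.32 / 41
MTTR = 6.8127

6.8127


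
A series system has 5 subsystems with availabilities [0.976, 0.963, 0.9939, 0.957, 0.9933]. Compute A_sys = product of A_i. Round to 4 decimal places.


Subsystems: [0.976, 0.963, 0.9939, 0.957, 0.9933]
After subsystem 1 (A=0.976): product = 0.976
After subsystem 2 (A=0.963): product = 0.9399
After subsystem 3 (A=0.9939): product = 0.9342
After subsystem 4 (A=0.957): product = 0.894
After subsystem 5 (A=0.9933): product = 0.888
A_sys = 0.888

0.888


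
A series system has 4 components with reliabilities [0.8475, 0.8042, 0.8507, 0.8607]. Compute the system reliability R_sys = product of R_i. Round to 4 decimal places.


Components: [0.8475, 0.8042, 0.8507, 0.8607]
After component 1 (R=0.8475): product = 0.8475
After component 2 (R=0.8042): product = 0.6816
After component 3 (R=0.8507): product = 0.5798
After component 4 (R=0.8607): product = 0.499
R_sys = 0.499

0.499


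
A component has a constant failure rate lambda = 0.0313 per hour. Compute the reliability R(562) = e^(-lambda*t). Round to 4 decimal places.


lambda = 0.0313
t = 562
lambda * t = 17.5906
R(t) = e^(-17.5906)
R(t) = 0.0

0.0


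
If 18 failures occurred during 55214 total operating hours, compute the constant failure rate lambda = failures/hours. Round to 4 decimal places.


failures = 18
total_hours = 55214
lambda = 18 / 55214
lambda = 0.0003

0.0003


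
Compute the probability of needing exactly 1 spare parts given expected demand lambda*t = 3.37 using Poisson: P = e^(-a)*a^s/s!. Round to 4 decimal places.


a = 3.37, s = 1
e^(-a) = e^(-3.37) = 0.0344
a^s = 3.37^1 = 3.37
s! = 1
P = 0.0344 * 3.37 / 1
P = 0.1159

0.1159


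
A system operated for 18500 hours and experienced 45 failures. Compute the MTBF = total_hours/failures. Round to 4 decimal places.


total_hours = 18500
failures = 45
MTBF = 18500 / 45
MTBF = 411.1111

411.1111


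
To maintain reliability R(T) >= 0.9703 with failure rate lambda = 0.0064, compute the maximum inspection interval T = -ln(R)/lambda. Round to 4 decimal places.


R_target = 0.9703
lambda = 0.0064
-ln(0.9703) = 0.0301
T = 0.0301 / 0.0064
T = 4.7109

4.7109


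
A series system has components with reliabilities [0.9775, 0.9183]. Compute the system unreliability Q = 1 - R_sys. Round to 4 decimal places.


Components: [0.9775, 0.9183]
After component 1: product = 0.9775
After component 2: product = 0.8976
R_sys = 0.8976
Q = 1 - 0.8976 = 0.1024

0.1024


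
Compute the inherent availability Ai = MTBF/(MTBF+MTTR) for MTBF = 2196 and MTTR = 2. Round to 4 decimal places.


MTBF = 2196
MTTR = 2
MTBF + MTTR = 2198
Ai = 2196 / 2198
Ai = 0.9991

0.9991


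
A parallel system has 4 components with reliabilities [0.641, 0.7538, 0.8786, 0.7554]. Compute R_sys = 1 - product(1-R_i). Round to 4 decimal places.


Components: [0.641, 0.7538, 0.8786, 0.7554]
(1 - 0.641) = 0.359, running product = 0.359
(1 - 0.7538) = 0.2462, running product = 0.0884
(1 - 0.8786) = 0.1214, running product = 0.0107
(1 - 0.7554) = 0.2446, running product = 0.0026
Product of (1-R_i) = 0.0026
R_sys = 1 - 0.0026 = 0.9974

0.9974


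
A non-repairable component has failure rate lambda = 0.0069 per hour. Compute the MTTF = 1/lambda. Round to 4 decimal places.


lambda = 0.0069
MTTF = 1 / 0.0069
MTTF = 144.9275

144.9275


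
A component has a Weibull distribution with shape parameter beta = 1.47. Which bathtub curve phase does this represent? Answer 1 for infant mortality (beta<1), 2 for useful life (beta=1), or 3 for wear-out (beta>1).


beta = 1.47
Compare beta to 1:
beta < 1 => infant mortality (phase 1)
beta = 1 => useful life (phase 2)
beta > 1 => wear-out (phase 3)
Since beta = 1.47, this is wear-out (increasing failure rate)
Phase = 3

3


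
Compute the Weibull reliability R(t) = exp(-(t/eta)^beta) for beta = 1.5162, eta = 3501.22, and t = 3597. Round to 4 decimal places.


beta = 1.5162, eta = 3501.22, t = 3597
t/eta = 3597 / 3501.22 = 1.0274
(t/eta)^beta = 1.0274^1.5162 = 1.0418
R(t) = exp(-1.0418)
R(t) = 0.3528

0.3528


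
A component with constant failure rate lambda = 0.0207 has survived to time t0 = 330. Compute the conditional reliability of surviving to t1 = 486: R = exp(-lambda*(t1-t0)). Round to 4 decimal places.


lambda = 0.0207
t0 = 330, t1 = 486
t1 - t0 = 156
lambda * (t1-t0) = 0.0207 * 156 = 3.2292
R = exp(-3.2292)
R = 0.0396

0.0396


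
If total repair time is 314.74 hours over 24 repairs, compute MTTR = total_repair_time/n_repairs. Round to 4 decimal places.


total_repair_time = 314.74
n_repairs = 24
MTTR = 314.74 / 24
MTTR = 13.1142

13.1142


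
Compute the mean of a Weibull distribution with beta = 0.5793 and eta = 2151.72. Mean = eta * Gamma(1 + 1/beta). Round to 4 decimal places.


beta = 0.5793, eta = 2151.72
1/beta = 1.7262
1 + 1/beta = 2.7262
Gamma(2.7262) = 1.5775
Mean = 2151.72 * 1.5775
Mean = 3394.4234

3394.4234


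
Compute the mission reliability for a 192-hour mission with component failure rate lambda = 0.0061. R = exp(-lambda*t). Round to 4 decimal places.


lambda = 0.0061
mission_time = 192
lambda * t = 0.0061 * 192 = 1.1712
R = exp(-1.1712)
R = 0.31

0.31


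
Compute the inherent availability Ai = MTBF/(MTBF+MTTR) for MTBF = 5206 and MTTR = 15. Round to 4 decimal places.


MTBF = 5206
MTTR = 15
MTBF + MTTR = 5221
Ai = 5206 / 5221
Ai = 0.9971

0.9971


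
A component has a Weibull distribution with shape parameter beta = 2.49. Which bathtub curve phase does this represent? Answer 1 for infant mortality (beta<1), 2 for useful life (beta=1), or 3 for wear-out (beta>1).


beta = 2.49
Compare beta to 1:
beta < 1 => infant mortality (phase 1)
beta = 1 => useful life (phase 2)
beta > 1 => wear-out (phase 3)
Since beta = 2.49, this is wear-out (increasing failure rate)
Phase = 3

3


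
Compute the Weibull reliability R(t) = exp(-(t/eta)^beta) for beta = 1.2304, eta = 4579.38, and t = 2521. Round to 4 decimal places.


beta = 1.2304, eta = 4579.38, t = 2521
t/eta = 2521 / 4579.38 = 0.5505
(t/eta)^beta = 0.5505^1.2304 = 0.4798
R(t) = exp(-0.4798)
R(t) = 0.6189

0.6189


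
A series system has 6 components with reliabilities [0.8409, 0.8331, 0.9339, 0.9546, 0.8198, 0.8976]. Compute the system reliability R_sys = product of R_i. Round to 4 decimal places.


Components: [0.8409, 0.8331, 0.9339, 0.9546, 0.8198, 0.8976]
After component 1 (R=0.8409): product = 0.8409
After component 2 (R=0.8331): product = 0.7006
After component 3 (R=0.9339): product = 0.6542
After component 4 (R=0.9546): product = 0.6245
After component 5 (R=0.8198): product = 0.512
After component 6 (R=0.8976): product = 0.4596
R_sys = 0.4596

0.4596


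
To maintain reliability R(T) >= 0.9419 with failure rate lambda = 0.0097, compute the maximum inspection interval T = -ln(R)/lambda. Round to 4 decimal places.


R_target = 0.9419
lambda = 0.0097
-ln(0.9419) = 0.0599
T = 0.0599 / 0.0097
T = 6.1707

6.1707


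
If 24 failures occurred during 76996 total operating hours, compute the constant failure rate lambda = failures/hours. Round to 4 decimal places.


failures = 24
total_hours = 76996
lambda = 24 / 76996
lambda = 0.0003

0.0003


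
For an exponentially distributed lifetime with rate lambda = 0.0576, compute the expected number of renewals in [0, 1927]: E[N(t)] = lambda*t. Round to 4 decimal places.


lambda = 0.0576
t = 1927
E[N(t)] = lambda * t
E[N(t)] = 0.0576 * 1927
E[N(t)] = 110.9952

110.9952


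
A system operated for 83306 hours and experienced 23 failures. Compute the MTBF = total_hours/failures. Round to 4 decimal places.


total_hours = 83306
failures = 23
MTBF = 83306 / 23
MTBF = 3622.0

3622.0


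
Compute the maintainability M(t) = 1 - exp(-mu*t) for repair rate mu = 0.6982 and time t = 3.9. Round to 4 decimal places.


mu = 0.6982, t = 3.9
mu * t = 0.6982 * 3.9 = 2.723
exp(-2.723) = 0.0657
M(t) = 1 - 0.0657
M(t) = 0.9343

0.9343


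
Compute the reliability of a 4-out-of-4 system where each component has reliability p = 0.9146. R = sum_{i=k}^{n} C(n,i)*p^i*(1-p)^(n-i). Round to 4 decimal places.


k = 4, n = 4, p = 0.9146
i=4: C(4,4)=1 * 0.9146^4 * 0.0854^0 = 0.6997
R = sum of terms = 0.6997

0.6997


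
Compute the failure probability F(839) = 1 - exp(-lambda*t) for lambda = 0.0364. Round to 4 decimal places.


lambda = 0.0364, t = 839
lambda * t = 30.5396
exp(-30.5396) = 0.0
F(t) = 1 - 0.0
F(t) = 1.0

1.0


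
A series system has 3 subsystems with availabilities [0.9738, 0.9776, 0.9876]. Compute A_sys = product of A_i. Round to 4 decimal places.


Subsystems: [0.9738, 0.9776, 0.9876]
After subsystem 1 (A=0.9738): product = 0.9738
After subsystem 2 (A=0.9776): product = 0.952
After subsystem 3 (A=0.9876): product = 0.9402
A_sys = 0.9402

0.9402


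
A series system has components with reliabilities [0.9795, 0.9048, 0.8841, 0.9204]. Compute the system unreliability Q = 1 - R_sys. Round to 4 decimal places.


Components: [0.9795, 0.9048, 0.8841, 0.9204]
After component 1: product = 0.9795
After component 2: product = 0.8863
After component 3: product = 0.7835
After component 4: product = 0.7212
R_sys = 0.7212
Q = 1 - 0.7212 = 0.2788

0.2788


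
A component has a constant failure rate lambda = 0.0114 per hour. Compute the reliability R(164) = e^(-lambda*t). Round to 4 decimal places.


lambda = 0.0114
t = 164
lambda * t = 1.8696
R(t) = e^(-1.8696)
R(t) = 0.1542

0.1542


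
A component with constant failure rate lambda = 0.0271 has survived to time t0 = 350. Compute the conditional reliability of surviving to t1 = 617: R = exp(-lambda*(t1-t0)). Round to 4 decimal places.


lambda = 0.0271
t0 = 350, t1 = 617
t1 - t0 = 267
lambda * (t1-t0) = 0.0271 * 267 = 7.2357
R = exp(-7.2357)
R = 0.0007

0.0007


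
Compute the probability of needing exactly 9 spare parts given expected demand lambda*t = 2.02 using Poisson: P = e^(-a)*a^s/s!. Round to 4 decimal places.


a = 2.02, s = 9
e^(-a) = e^(-2.02) = 0.1327
a^s = 2.02^9 = 559.9669
s! = 362880
P = 0.1327 * 559.9669 / 362880
P = 0.0002

0.0002


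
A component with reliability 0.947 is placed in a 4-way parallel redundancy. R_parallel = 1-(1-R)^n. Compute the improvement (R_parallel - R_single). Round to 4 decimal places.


R_single = 0.947, n = 4
1 - R_single = 0.053
(1 - R_single)^n = 0.053^4 = 0.0
R_parallel = 1 - 0.0 = 1.0
Improvement = 1.0 - 0.947
Improvement = 0.053

0.053


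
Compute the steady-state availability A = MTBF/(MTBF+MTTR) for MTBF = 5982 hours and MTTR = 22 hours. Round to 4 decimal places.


MTBF = 5982
MTTR = 22
MTBF + MTTR = 6004
A = 5982 / 6004
A = 0.9963

0.9963


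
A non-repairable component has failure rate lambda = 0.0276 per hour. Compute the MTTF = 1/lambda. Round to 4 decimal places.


lambda = 0.0276
MTTF = 1 / 0.0276
MTTF = 36.2319

36.2319


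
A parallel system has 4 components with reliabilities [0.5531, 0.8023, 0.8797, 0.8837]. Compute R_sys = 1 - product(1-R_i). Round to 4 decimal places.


Components: [0.5531, 0.8023, 0.8797, 0.8837]
(1 - 0.5531) = 0.4469, running product = 0.4469
(1 - 0.8023) = 0.1977, running product = 0.0884
(1 - 0.8797) = 0.1203, running product = 0.0106
(1 - 0.8837) = 0.1163, running product = 0.0012
Product of (1-R_i) = 0.0012
R_sys = 1 - 0.0012 = 0.9988

0.9988


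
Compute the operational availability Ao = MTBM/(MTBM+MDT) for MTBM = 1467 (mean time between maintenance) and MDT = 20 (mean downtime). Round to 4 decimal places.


MTBM = 1467
MDT = 20
MTBM + MDT = 1487
Ao = 1467 / 1487
Ao = 0.9866

0.9866


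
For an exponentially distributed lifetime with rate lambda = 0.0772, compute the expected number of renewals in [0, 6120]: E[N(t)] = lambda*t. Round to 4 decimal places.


lambda = 0.0772
t = 6120
E[N(t)] = lambda * t
E[N(t)] = 0.0772 * 6120
E[N(t)] = 472.464

472.464


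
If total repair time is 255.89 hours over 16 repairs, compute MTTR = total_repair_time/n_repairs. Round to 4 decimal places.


total_repair_time = 255.89
n_repairs = 16
MTTR = 255.89 / 16
MTTR = 15.9931

15.9931


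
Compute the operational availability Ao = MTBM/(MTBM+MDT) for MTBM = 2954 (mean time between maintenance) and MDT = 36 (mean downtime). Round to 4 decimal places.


MTBM = 2954
MDT = 36
MTBM + MDT = 2990
Ao = 2954 / 2990
Ao = 0.988

0.988


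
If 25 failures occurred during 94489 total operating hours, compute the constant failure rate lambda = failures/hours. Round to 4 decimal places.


failures = 25
total_hours = 94489
lambda = 25 / 94489
lambda = 0.0003

0.0003


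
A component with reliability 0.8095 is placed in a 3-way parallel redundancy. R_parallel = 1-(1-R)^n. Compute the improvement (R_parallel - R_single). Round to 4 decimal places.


R_single = 0.8095, n = 3
1 - R_single = 0.1905
(1 - R_single)^n = 0.1905^3 = 0.0069
R_parallel = 1 - 0.0069 = 0.9931
Improvement = 0.9931 - 0.8095
Improvement = 0.1836

0.1836


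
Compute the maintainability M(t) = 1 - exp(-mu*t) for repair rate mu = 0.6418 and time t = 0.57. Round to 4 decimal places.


mu = 0.6418, t = 0.57
mu * t = 0.6418 * 0.57 = 0.3658
exp(-0.3658) = 0.6936
M(t) = 1 - 0.6936
M(t) = 0.3064

0.3064


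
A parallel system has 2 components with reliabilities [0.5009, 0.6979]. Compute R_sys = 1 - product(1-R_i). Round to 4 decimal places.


Components: [0.5009, 0.6979]
(1 - 0.5009) = 0.4991, running product = 0.4991
(1 - 0.6979) = 0.3021, running product = 0.1508
Product of (1-R_i) = 0.1508
R_sys = 1 - 0.1508 = 0.8492

0.8492


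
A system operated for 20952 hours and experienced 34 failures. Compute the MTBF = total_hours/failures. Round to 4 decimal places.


total_hours = 20952
failures = 34
MTBF = 20952 / 34
MTBF = 616.2353

616.2353


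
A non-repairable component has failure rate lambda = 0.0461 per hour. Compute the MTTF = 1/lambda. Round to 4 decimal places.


lambda = 0.0461
MTTF = 1 / 0.0461
MTTF = 21.692

21.692


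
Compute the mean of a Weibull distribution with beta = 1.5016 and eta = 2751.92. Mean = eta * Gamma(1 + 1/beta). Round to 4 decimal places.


beta = 1.5016, eta = 2751.92
1/beta = 0.666
1 + 1/beta = 1.666
Gamma(1.666) = 0.9026
Mean = 2751.92 * 0.9026
Mean = 2483.9626

2483.9626


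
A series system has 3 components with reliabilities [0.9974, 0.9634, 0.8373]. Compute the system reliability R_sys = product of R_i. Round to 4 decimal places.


Components: [0.9974, 0.9634, 0.8373]
After component 1 (R=0.9974): product = 0.9974
After component 2 (R=0.9634): product = 0.9609
After component 3 (R=0.8373): product = 0.8046
R_sys = 0.8046

0.8046


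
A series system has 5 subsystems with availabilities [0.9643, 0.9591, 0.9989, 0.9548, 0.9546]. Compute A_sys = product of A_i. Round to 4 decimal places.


Subsystems: [0.9643, 0.9591, 0.9989, 0.9548, 0.9546]
After subsystem 1 (A=0.9643): product = 0.9643
After subsystem 2 (A=0.9591): product = 0.9249
After subsystem 3 (A=0.9989): product = 0.9238
After subsystem 4 (A=0.9548): product = 0.8821
After subsystem 5 (A=0.9546): product = 0.842
A_sys = 0.842

0.842


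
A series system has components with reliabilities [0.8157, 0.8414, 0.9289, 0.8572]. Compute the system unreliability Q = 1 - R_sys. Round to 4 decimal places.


Components: [0.8157, 0.8414, 0.9289, 0.8572]
After component 1: product = 0.8157
After component 2: product = 0.6863
After component 3: product = 0.6375
After component 4: product = 0.5465
R_sys = 0.5465
Q = 1 - 0.5465 = 0.4535

0.4535


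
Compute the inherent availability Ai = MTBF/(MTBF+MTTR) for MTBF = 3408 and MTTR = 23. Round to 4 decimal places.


MTBF = 3408
MTTR = 23
MTBF + MTTR = 3431
Ai = 3408 / 3431
Ai = 0.9933

0.9933


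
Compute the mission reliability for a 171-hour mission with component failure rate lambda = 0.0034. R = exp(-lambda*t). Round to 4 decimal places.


lambda = 0.0034
mission_time = 171
lambda * t = 0.0034 * 171 = 0.5814
R = exp(-0.5814)
R = 0.5591

0.5591


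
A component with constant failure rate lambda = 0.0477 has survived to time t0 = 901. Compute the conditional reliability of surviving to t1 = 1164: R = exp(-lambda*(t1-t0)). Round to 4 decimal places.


lambda = 0.0477
t0 = 901, t1 = 1164
t1 - t0 = 263
lambda * (t1-t0) = 0.0477 * 263 = 12.5451
R = exp(-12.5451)
R = 0.0

0.0


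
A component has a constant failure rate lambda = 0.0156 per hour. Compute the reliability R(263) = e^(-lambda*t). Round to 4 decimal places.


lambda = 0.0156
t = 263
lambda * t = 4.1028
R(t) = e^(-4.1028)
R(t) = 0.0165

0.0165


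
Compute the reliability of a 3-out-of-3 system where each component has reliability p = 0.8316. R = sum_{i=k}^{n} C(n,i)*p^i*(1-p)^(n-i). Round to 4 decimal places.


k = 3, n = 3, p = 0.8316
i=3: C(3,3)=1 * 0.8316^3 * 0.1684^0 = 0.5751
R = sum of terms = 0.5751

0.5751


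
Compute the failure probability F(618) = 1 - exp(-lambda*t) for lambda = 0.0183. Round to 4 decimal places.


lambda = 0.0183, t = 618
lambda * t = 11.3094
exp(-11.3094) = 0.0
F(t) = 1 - 0.0
F(t) = 1.0

1.0


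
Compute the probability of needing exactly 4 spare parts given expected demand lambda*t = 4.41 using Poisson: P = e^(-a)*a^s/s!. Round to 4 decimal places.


a = 4.41, s = 4
e^(-a) = e^(-4.41) = 0.0122
a^s = 4.41^4 = 378.2286
s! = 24
P = 0.0122 * 378.2286 / 24
P = 0.1916

0.1916


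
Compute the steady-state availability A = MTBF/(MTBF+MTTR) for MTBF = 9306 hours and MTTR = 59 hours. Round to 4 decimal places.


MTBF = 9306
MTTR = 59
MTBF + MTTR = 9365
A = 9306 / 9365
A = 0.9937

0.9937


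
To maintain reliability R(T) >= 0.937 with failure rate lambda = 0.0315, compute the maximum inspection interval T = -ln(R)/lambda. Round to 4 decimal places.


R_target = 0.937
lambda = 0.0315
-ln(0.937) = 0.0651
T = 0.0651 / 0.0315
T = 2.0658

2.0658


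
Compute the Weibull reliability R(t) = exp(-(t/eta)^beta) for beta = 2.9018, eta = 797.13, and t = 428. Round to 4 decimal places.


beta = 2.9018, eta = 797.13, t = 428
t/eta = 428 / 797.13 = 0.5369
(t/eta)^beta = 0.5369^2.9018 = 0.1645
R(t) = exp(-0.1645)
R(t) = 0.8483

0.8483


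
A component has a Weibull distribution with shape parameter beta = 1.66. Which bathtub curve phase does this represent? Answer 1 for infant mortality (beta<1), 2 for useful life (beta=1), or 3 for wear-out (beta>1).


beta = 1.66
Compare beta to 1:
beta < 1 => infant mortality (phase 1)
beta = 1 => useful life (phase 2)
beta > 1 => wear-out (phase 3)
Since beta = 1.66, this is wear-out (increasing failure rate)
Phase = 3

3
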